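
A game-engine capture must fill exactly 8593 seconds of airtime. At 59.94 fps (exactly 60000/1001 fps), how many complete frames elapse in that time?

515064 frames

Frames = 8593 × 60000/1001 = 39660000/77 ≈ 515064.9351.
Complete frames: 515064.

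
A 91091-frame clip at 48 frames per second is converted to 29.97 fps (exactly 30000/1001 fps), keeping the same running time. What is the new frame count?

Target frames = source frames × (target rate / source rate) = 91091 × (30000/1001)/(48) = 91091 × 625/1001 = 56875.

56875 frames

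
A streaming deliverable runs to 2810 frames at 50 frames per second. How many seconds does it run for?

Running time = 2810 / (50) = 56.2 s.

56.2 seconds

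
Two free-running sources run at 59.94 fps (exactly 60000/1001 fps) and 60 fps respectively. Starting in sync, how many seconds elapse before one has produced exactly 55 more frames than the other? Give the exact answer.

The gap grows by |60 − 60000/1001| = 60/1001 frames per second.
Time for a 55-frame gap: 55 ÷ (60/1001) = 11011/12 s.

11011/12 seconds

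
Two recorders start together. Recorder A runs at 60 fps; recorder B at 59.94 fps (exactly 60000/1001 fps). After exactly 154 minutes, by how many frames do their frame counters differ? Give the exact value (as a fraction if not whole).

7200/13 frames

154 min = 9240 s.
A emits 60 × 9240 = 554400 frames; B emits 60000/1001 × 9240 = 7200000/13.
Difference = 7200/13 frames (≈ 553.8462); B is behind A.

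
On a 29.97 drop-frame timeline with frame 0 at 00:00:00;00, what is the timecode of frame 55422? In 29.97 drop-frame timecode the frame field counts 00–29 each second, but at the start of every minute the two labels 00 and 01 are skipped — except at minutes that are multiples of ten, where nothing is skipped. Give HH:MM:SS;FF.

Ten DF minutes hold 17982 frames, so frame 55422 lies in block 3 (frames 53946–71927) with 1476 frames into that block.
The block's first minute is 1800 frames and the rest 1798 each; 1476 frames reaches minute 0, so 3 × 18 + 0 × 2 = 54 labels have been skipped so far.
Adding those back, label number 55422 + 54 = 55476 at 30 labels/s is 1849 s + 6 f = 0 h 30 min 49 s frame 6, i.e. 00:30:49;06.

00:30:49;06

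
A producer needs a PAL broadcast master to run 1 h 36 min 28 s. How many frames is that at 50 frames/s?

1 h 36 min 28 s = 5788 s.
Frames = 5788 × 50 = 289400.

289400 frames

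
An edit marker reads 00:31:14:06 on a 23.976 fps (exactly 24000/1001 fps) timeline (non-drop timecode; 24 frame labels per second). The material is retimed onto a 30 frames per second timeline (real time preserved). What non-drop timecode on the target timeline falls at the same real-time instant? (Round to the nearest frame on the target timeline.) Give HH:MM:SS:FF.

Source frame index: (0×3600 + 31×60 + 14) × 24 + 6 = 44982.
Real time: 44982 / (24000/1001) = 7504497/4000 s.
Target frame: (7504497/4000) × (30) = 22513491/400 ≈ 56283.728 → 56284.
At 30 labels/s: frame 56284 → 00:31:16:04.

00:31:16:04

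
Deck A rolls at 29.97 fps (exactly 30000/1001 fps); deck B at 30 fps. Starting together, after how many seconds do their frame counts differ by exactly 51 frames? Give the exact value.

The gap grows by |30 − 30000/1001| = 30/1001 frames per second.
Time for a 51-frame gap: 51 ÷ (30/1001) = 1701.7 s.

1701.7 seconds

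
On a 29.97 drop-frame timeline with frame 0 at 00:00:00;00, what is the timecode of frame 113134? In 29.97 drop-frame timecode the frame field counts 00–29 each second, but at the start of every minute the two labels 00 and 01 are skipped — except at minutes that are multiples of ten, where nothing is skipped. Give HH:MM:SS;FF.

01:02:54;26

Each 10-minute DF block holds 10 × 60 × 30 − 9 × 2 = 17982 frames. 113134 ÷ 17982 → 6 full blocks, remainder 5242.
Within the partial block the first minute is 1800 frames and each further minute 1798, so 2 further minute boundaries passed. Total skipped labels = 18 × 6 + 2 × 2 = 112.
Non-drop label index = 113134 + 112 = 113246; at 30 labels/s that is 01:02:54:26, i.e. DF 01:02:54;26.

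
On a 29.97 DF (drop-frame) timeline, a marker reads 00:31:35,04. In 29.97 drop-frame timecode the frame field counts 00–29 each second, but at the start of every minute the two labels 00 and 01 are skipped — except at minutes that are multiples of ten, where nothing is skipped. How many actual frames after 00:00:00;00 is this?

Complete 10-minute blocks: 3, each 17982 frames → 53946.
Remaining 1 whole minute in the current block: 1800 + 0 × 1798 = 1800 frames.
Within the current minute: 35 × 30 + 4 − 2 = 1052 (labels ;00/;01 skipped at this minute). Total = 53946 + 1800 + 1052 = 56798.

56798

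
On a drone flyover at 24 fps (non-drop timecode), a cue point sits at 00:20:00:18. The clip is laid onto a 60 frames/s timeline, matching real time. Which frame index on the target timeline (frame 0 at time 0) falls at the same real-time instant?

Source frame index: (0×3600 + 20×60 + 0) × 24 + 18 = 28818.
Real time: 28818 / (24) = 4803/4 s.
Target frame: (4803/4) × (60) = 72045.

frame 72045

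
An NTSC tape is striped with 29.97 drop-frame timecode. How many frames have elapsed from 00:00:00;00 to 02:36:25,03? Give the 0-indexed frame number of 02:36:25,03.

As if non-drop at 30 labels/s: (2 × 3600 + 36 × 60 + 25) × 30 + 3 = 281553.
Minute boundaries passed: 156; those not divisible by 10: 156 − 15 = 141; dropped labels = 2 × 141 = 282.
Actual frame index = 281553 − 282 = 281271.

281271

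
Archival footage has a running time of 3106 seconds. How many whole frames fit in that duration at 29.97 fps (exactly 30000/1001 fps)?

93086 frames

Frames = 3106 × 30000/1001 = 93180000/1001 ≈ 93086.9131.
Complete frames: 93086.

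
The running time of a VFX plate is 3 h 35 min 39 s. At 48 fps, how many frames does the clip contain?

3 h 35 min 39 s = 12939 s.
Frames = 12939 × 48 = 621072.

621072 frames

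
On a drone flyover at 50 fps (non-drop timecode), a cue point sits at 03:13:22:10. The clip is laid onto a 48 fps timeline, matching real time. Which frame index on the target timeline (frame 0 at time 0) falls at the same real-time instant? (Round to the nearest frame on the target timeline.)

Source frame index: (3×3600 + 13×60 + 22) × 50 + 10 = 580110.
Real time: 580110 / (50) = 58011/5 s.
Target frame: (58011/5) × (48) = 2784528/5 ≈ 556905.600 → 556906.

frame 556906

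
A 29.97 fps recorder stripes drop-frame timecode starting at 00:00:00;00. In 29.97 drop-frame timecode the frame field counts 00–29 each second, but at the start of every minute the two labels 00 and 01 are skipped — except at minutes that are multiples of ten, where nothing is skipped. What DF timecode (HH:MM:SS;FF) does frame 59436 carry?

00:33:03;06

Each 10-minute DF block holds 10 × 60 × 30 − 9 × 2 = 17982 frames. 59436 ÷ 17982 → 3 full blocks, remainder 5490.
Within the partial block the first minute is 1800 frames and each further minute 1798, so 3 further minute boundaries passed. Total skipped labels = 18 × 3 + 2 × 3 = 60.
Non-drop label index = 59436 + 60 = 59496; at 30 labels/s that is 00:33:03:06, i.e. DF 00:33:03;06.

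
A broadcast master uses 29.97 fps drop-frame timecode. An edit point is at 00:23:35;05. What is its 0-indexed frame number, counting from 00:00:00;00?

As if non-drop at 30 labels/s: (0 × 3600 + 23 × 60 + 35) × 30 + 5 = 42455.
Minute boundaries passed: 23; those not divisible by 10: 23 − 2 = 21; dropped labels = 2 × 21 = 42.
Actual frame index = 42455 − 42 = 42413.

42413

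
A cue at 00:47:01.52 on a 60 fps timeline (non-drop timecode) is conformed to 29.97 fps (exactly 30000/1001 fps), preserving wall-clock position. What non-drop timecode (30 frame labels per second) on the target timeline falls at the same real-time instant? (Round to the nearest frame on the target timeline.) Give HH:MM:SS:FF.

Source frame index: (0×3600 + 47×60 + 1) × 60 + 52 = 169312.
Real time: 169312 / (60) = 42328/15 s.
Target frame: (42328/15) × (30000/1001) = 592000/7 ≈ 84571.429 → 84571.
At 30 labels/s: frame 84571 → 00:46:59:01.

00:46:59:01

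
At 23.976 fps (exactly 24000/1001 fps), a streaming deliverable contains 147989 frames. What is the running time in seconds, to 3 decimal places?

Running time = 147989 × 1001/24000 = 148136989/24000 s ≈ 6172.375 s.

6172.375 seconds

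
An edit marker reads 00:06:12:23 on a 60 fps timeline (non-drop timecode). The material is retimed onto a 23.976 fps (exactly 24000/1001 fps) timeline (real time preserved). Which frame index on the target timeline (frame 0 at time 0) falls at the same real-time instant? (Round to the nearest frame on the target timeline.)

Source frame index: (0×3600 + 6×60 + 12) × 60 + 23 = 22343.
Real time: 22343 / (60) = 22343/60 s.
Target frame: (22343/60) × (24000/1001) = 8937200/1001 ≈ 8928.272 → 8928.

frame 8928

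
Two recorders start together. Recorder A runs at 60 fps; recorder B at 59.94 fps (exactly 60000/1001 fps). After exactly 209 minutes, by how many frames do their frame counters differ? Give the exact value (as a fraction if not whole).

68400/91 frames

209 min = 12540 s.
A emits 60 × 12540 = 752400 frames; B emits 60000/1001 × 12540 = 68400000/91.
Difference = 68400/91 frames (≈ 751.6484); B is behind A.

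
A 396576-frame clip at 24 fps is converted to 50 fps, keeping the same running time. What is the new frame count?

826200 frames

Target frames = source frames × (target rate / source rate) = 396576 × (50)/(24) = 396576 × 25/12 = 826200.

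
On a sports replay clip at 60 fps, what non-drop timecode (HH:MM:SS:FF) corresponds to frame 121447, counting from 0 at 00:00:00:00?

00:33:44:07

121447 ÷ 60 = 2024 full seconds, remainder 7 frames.
2024 s = 0 h 33 min 44 s.
Timecode: 00:33:44:07.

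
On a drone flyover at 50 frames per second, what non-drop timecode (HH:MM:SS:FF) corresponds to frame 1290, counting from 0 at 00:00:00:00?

00:00:25:40

1290 ÷ 50 = 25 full seconds, remainder 40 frames.
25 s = 0 h 0 min 25 s.
Timecode: 00:00:25:40.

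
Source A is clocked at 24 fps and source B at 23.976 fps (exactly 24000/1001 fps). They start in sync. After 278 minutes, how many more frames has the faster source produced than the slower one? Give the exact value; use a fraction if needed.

278 min = 16680 s.
A emits 24 × 16680 = 400320 frames; B emits 24000/1001 × 16680 = 400320000/1001.
Difference = 400320/1001 frames (≈ 399.9201); B is behind A.

400320/1001 frames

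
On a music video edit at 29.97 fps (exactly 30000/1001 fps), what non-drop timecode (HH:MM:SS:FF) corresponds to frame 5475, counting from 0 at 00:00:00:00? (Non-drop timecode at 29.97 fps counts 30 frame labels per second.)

5475 ÷ 30 = 182 full seconds, remainder 15 frames.
182 s = 0 h 3 min 2 s.
Timecode: 00:03:02:15.

00:03:02:15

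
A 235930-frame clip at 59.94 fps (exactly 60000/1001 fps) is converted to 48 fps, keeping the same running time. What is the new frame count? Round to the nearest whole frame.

188933 frames

Frames at target rate = 235930 × (48) / (60000/1001) = 23616593/125 ≈ 188932.744.
Nearest whole frame: 188933.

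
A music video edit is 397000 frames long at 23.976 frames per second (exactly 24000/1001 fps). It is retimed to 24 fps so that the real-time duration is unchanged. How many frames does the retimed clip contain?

Target frames = source frames × (target rate / source rate) = 397000 × (24)/(24000/1001) = 397000 × 1001/1000 = 397397.

397397 frames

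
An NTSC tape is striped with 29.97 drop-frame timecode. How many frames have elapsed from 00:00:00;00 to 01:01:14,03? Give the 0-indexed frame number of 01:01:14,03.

As if non-drop at 30 labels/s: (1 × 3600 + 1 × 60 + 14) × 30 + 3 = 110223.
Minute boundaries passed: 61; those not divisible by 10: 61 − 6 = 55; dropped labels = 2 × 55 = 110.
Actual frame index = 110223 − 110 = 110113.

110113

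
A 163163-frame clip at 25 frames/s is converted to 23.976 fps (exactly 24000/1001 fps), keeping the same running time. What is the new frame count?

156480 frames

Target frames = source frames × (target rate / source rate) = 163163 × (24000/1001)/(25) = 163163 × 960/1001 = 156480.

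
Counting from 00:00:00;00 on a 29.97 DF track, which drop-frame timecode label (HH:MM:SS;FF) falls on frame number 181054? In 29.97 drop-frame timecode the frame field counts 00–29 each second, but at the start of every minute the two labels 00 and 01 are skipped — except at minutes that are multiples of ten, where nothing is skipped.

Each 10-minute DF block holds 10 × 60 × 30 − 9 × 2 = 17982 frames. 181054 ÷ 17982 → 10 full blocks, remainder 1234.
Within the partial block the first minute is 1800 frames and each further minute 1798, so 0 further minute boundaries passed. Total skipped labels = 18 × 10 + 2 × 0 = 180.
Non-drop label index = 181054 + 180 = 181234; at 30 labels/s that is 01:40:41:04, i.e. DF 01:40:41;04.

01:40:41;04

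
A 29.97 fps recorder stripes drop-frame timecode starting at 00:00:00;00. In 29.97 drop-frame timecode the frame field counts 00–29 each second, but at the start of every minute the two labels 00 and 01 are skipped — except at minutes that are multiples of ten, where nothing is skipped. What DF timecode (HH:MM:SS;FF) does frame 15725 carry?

00:08:44;21

Each 10-minute DF block holds 10 × 60 × 30 − 9 × 2 = 17982 frames. 15725 ÷ 17982 → 0 full blocks, remainder 15725.
Within the partial block the first minute is 1800 frames and each further minute 1798, so 8 further minute boundaries passed. Total skipped labels = 18 × 0 + 2 × 8 = 16.
Non-drop label index = 15725 + 16 = 15741; at 30 labels/s that is 00:08:44:21, i.e. DF 00:08:44;21.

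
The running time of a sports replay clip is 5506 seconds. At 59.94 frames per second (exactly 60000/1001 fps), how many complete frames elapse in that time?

Frames = 5506 × 60000/1001 = 330360000/1001 ≈ 330029.9700.
Complete frames: 330029.

330029 frames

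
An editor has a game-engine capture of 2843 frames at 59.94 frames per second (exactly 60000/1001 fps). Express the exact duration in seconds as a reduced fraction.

2845843/60000 seconds

Running time = 2843 ÷ (60000/1001) = 2843 × 1001/60000 = 2845843/60000 s.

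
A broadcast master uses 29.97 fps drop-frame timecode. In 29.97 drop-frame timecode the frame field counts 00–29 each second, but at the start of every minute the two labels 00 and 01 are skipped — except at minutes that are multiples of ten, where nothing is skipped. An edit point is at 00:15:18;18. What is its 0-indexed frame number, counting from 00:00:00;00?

27530

Complete 10-minute blocks: 1, each 17982 frames → 17982.
Remaining 5 whole minutes in the current block: 1800 + 4 × 1798 = 8992 frames.
Within the current minute: 18 × 30 + 18 − 2 = 556 (labels ;00/;01 skipped at this minute). Total = 17982 + 8992 + 556 = 27530.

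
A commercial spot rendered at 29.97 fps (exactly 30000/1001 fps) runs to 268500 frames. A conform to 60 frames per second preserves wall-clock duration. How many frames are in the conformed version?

537537 frames

Target frames = source frames × (target rate / source rate) = 268500 × (60)/(30000/1001) = 268500 × 1001/500 = 537537.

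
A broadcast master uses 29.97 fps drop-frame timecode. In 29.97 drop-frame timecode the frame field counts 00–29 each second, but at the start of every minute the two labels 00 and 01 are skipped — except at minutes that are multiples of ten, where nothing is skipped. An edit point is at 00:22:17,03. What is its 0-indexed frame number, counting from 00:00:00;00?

Complete 10-minute blocks: 2, each 17982 frames → 35964.
Remaining 2 whole minutes in the current block: 1800 + 1 × 1798 = 3598 frames.
Within the current minute: 17 × 30 + 3 − 2 = 511 (labels ;00/;01 skipped at this minute). Total = 35964 + 3598 + 511 = 40073.

40073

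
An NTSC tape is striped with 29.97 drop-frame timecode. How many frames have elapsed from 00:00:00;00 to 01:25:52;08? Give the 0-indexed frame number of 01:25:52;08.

154414

As if non-drop at 30 labels/s: (1 × 3600 + 25 × 60 + 52) × 30 + 8 = 154568.
Minute boundaries passed: 85; those not divisible by 10: 85 − 8 = 77; dropped labels = 2 × 77 = 154.
Actual frame index = 154568 − 154 = 154414.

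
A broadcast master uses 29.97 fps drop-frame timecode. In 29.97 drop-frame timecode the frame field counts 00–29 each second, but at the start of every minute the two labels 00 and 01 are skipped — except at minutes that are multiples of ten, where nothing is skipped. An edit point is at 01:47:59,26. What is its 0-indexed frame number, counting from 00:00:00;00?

194202

Complete 10-minute blocks: 10, each 17982 frames → 179820.
Remaining 7 whole minutes in the current block: 1800 + 6 × 1798 = 12588 frames.
Within the current minute: 59 × 30 + 26 − 2 = 1794 (labels ;00/;01 skipped at this minute). Total = 179820 + 12588 + 1794 = 194202.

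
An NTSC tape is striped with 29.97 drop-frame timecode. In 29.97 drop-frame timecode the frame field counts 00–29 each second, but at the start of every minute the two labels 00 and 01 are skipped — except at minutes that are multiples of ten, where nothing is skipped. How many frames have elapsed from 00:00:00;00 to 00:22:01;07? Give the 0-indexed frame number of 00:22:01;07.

39597

As if non-drop at 30 labels/s: (0 × 3600 + 22 × 60 + 1) × 30 + 7 = 39637.
Minute boundaries passed: 22; those not divisible by 10: 22 − 2 = 20; dropped labels = 2 × 20 = 40.
Actual frame index = 39637 − 40 = 39597.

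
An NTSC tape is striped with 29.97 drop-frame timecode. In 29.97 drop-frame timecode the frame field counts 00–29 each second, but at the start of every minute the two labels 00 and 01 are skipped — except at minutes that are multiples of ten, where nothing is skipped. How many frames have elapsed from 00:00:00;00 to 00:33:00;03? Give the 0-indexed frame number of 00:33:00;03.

Complete 10-minute blocks: 3, each 17982 frames → 53946.
Remaining 3 whole minutes in the current block: 1800 + 2 × 1798 = 5396 frames.
Within the current minute: 0 × 30 + 3 − 2 = 1 (labels ;00/;01 skipped at this minute). Total = 53946 + 5396 + 1 = 59343.

59343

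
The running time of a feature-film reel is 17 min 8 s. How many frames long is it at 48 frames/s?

17 min 8 s = 1028 s.
Frames = 1028 × 48 = 49344.

49344 frames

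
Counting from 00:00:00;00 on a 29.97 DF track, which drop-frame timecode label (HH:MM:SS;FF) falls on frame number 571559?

05:17:51;01

Ten DF minutes hold 17982 frames, so frame 571559 lies in block 31 (frames 557442–575423) with 14117 frames into that block.
The block's first minute is 1800 frames and the rest 1798 each; 14117 frames reaches minute 7, so 31 × 18 + 7 × 2 = 572 labels have been skipped so far.
Adding those back, label number 571559 + 572 = 572131 at 30 labels/s is 19071 s + 1 f = 5 h 17 min 51 s frame 1, i.e. 05:17:51;01.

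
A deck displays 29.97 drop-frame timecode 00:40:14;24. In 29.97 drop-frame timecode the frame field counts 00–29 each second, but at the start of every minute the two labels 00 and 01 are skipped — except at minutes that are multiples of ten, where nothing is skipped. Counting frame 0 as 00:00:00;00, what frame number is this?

Complete 10-minute blocks: 4, each 17982 frames → 71928.
Remaining 0 whole minutes in the current block: 0 frames.
Within the current minute: 14 × 30 + 24 = 444. Total = 71928 + 0 + 444 = 72372.

72372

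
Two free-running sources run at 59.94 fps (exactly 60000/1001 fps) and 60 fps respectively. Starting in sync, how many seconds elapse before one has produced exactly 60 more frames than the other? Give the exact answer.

1001 seconds

The gap grows by |60 − 60000/1001| = 60/1001 frames per second.
Time for a 60-frame gap: 60 ÷ (60/1001) = 1001 s.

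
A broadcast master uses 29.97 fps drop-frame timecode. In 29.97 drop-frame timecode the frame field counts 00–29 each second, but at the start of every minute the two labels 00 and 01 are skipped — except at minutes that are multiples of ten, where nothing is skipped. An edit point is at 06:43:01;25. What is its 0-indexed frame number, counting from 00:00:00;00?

As if non-drop at 30 labels/s: (6 × 3600 + 43 × 60 + 1) × 30 + 25 = 725455.
Minute boundaries passed: 403; those not divisible by 10: 403 − 40 = 363; dropped labels = 2 × 363 = 726.
Actual frame index = 725455 − 726 = 724729.

724729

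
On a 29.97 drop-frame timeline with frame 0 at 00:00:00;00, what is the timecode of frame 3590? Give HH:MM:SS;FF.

Ten DF minutes hold 17982 frames, so frame 3590 lies in block 0 (frames 0–17981) with 3590 frames into that block.
The block's first minute is 1800 frames and the rest 1798 each; 3590 frames reaches minute 1, so 0 × 18 + 1 × 2 = 2 labels have been skipped so far.
Adding those back, label number 3590 + 2 = 3592 at 30 labels/s is 119 s + 22 f = 0 h 1 min 59 s frame 22, i.e. 00:01:59;22.

00:01:59;22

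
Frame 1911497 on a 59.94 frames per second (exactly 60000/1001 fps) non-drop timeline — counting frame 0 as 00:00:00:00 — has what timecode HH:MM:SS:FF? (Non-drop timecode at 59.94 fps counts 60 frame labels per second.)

08:50:58:17

1911497 ÷ 60 = 31858 full seconds, remainder 17 frames.
31858 s = 8 h 50 min 58 s.
Timecode: 08:50:58:17.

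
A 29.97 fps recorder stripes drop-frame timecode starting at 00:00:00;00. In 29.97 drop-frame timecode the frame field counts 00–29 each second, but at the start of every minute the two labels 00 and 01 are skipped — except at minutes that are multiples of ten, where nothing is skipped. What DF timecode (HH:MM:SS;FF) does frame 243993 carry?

Ten DF minutes hold 17982 frames, so frame 243993 lies in block 13 (frames 233766–251747) with 10227 frames into that block.
The block's first minute is 1800 frames and the rest 1798 each; 10227 frames reaches minute 5, so 13 × 18 + 5 × 2 = 244 labels have been skipped so far.
Adding those back, label number 243993 + 244 = 244237 at 30 labels/s is 8141 s + 7 f = 2 h 15 min 41 s frame 7, i.e. 02:15:41;07.

02:15:41;07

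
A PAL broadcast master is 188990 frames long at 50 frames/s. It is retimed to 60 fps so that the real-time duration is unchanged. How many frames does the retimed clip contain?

Target frames = source frames × (target rate / source rate) = 188990 × (60)/(50) = 188990 × 6/5 = 226788.

226788 frames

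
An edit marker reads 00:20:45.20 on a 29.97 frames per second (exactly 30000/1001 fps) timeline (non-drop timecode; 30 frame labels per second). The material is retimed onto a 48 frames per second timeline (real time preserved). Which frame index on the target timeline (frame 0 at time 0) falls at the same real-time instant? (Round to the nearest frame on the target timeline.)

Source frame index: (0×3600 + 20×60 + 45) × 30 + 20 = 37370.
Real time: 37370 / (30000/1001) = 3740737/3000 s.
Target frame: (3740737/3000) × (48) = 7481474/125 ≈ 59851.792 → 59852.

frame 59852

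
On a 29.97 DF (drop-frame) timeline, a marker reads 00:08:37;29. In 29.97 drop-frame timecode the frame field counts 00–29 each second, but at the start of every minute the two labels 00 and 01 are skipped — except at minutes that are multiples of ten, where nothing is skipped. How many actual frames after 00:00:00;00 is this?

Complete 10-minute blocks: 0, each 17982 frames → 0.
Remaining 8 whole minutes in the current block: 1800 + 7 × 1798 = 14386 frames.
Within the current minute: 37 × 30 + 29 − 2 = 1137 (labels ;00/;01 skipped at this minute). Total = 0 + 14386 + 1137 = 15523.

15523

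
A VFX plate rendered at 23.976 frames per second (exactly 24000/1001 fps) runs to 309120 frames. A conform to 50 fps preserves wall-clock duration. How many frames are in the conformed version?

644644 frames

Target frames = source frames × (target rate / source rate) = 309120 × (50)/(24000/1001) = 309120 × 1001/480 = 644644.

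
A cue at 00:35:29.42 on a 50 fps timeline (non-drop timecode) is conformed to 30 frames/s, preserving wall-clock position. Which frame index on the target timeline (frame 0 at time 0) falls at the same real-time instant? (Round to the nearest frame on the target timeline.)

Source frame index: (0×3600 + 35×60 + 29) × 50 + 42 = 106492.
Real time: 106492 / (50) = 53246/25 s.
Target frame: (53246/25) × (30) = 319476/5 ≈ 63895.200 → 63895.

frame 63895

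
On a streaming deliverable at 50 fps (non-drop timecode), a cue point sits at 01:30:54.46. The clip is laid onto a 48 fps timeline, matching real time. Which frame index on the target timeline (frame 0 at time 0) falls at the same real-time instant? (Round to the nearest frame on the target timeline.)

Source frame index: (1×3600 + 30×60 + 54) × 50 + 46 = 272746.
Real time: 272746 / (50) = 136373/25 s.
Target frame: (136373/25) × (48) = 6545904/25 ≈ 261836.160 → 261836.

frame 261836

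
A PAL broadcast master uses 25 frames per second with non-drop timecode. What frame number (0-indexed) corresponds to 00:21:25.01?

Total seconds to the label: (0 × 3600 + 21 × 60 + 25) = 1285.
Frame index = 1285 × 25 + 1 = 32126.

frame 32126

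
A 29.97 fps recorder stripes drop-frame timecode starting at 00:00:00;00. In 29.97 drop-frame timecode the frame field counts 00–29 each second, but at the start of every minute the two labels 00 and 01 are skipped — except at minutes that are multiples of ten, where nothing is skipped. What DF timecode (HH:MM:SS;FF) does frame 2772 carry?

Each 10-minute DF block holds 10 × 60 × 30 − 9 × 2 = 17982 frames. 2772 ÷ 17982 → 0 full blocks, remainder 2772.
Within the partial block the first minute is 1800 frames and each further minute 1798, so 1 further minute boundary passed. Total skipped labels = 18 × 0 + 2 × 1 = 2.
Non-drop label index = 2772 + 2 = 2774; at 30 labels/s that is 00:01:32:14, i.e. DF 00:01:32;14.

00:01:32;14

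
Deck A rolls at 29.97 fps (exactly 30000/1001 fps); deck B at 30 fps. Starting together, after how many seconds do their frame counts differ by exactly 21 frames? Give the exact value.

The gap grows by |30 − 30000/1001| = 30/1001 frames per second.
Time for a 21-frame gap: 21 ÷ (30/1001) = 700.7 s.

700.7 seconds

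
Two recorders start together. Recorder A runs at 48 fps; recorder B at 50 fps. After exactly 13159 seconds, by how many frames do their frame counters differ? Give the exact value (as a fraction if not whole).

26318 frames

A emits 48 × 13159 = 631632 frames; B emits 50 × 13159 = 657950.
Difference = 26318 frames; B is ahead of A.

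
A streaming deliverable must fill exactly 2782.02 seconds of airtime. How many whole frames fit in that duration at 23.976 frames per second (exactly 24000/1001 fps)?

66701 frames

Frames = 2782.02 × 24000/1001 = 66768480/1001 ≈ 66701.7782.
Complete frames: 66701.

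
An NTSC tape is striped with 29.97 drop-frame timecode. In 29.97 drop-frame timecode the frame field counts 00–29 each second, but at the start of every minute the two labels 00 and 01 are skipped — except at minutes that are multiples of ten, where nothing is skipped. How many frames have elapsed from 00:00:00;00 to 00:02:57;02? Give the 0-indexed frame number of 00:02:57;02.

5308

As if non-drop at 30 labels/s: (0 × 3600 + 2 × 60 + 57) × 30 + 2 = 5312.
Minute boundaries passed: 2; those not divisible by 10: 2 − 0 = 2; dropped labels = 2 × 2 = 4.
Actual frame index = 5312 − 4 = 5308.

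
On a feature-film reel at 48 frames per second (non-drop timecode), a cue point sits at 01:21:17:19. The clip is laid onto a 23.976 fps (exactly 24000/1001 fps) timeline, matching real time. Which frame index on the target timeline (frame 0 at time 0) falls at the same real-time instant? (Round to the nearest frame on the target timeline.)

Source frame index: (1×3600 + 21×60 + 17) × 48 + 19 = 234115.
Real time: 234115 / (48) = 234115/48 s.
Target frame: (234115/48) × (24000/1001) = 16722500/143 ≈ 116940.559 → 116941.

frame 116941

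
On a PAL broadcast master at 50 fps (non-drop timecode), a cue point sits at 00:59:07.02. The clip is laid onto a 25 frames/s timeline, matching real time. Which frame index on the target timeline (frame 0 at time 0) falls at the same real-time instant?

frame 88676

Source frame index: (0×3600 + 59×60 + 7) × 50 + 2 = 177352.
Real time: 177352 / (50) = 88676/25 s.
Target frame: (88676/25) × (25) = 88676.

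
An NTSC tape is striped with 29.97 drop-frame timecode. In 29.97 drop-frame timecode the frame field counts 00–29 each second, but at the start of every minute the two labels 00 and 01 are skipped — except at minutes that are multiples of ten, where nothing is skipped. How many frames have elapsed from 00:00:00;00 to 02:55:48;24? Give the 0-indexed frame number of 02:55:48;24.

316148

As if non-drop at 30 labels/s: (2 × 3600 + 55 × 60 + 48) × 30 + 24 = 316464.
Minute boundaries passed: 175; those not divisible by 10: 175 − 17 = 158; dropped labels = 2 × 158 = 316.
Actual frame index = 316464 − 316 = 316148.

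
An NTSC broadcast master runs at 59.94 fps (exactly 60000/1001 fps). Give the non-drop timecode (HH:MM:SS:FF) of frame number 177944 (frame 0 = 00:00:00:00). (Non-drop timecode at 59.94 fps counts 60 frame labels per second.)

177944 ÷ 60 = 2965 full seconds, remainder 44 frames.
2965 s = 0 h 49 min 25 s.
Timecode: 00:49:25:44.

00:49:25:44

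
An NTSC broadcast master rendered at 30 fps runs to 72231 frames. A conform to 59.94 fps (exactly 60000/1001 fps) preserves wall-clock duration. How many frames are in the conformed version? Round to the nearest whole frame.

Frames at target rate = 72231 × (60000/1001) / (30) = 144462000/1001 ≈ 144317.682.
Nearest whole frame: 144318.

144318 frames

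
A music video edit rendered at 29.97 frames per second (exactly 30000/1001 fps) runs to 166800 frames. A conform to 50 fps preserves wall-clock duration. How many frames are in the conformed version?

278278 frames

Target frames = source frames × (target rate / source rate) = 166800 × (50)/(30000/1001) = 166800 × 1001/600 = 278278.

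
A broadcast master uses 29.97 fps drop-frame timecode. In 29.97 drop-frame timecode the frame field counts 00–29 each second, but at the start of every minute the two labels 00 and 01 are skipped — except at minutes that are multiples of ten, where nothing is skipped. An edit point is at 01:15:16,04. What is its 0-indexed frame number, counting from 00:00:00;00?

135348

As if non-drop at 30 labels/s: (1 × 3600 + 15 × 60 + 16) × 30 + 4 = 135484.
Minute boundaries passed: 75; those not divisible by 10: 75 − 7 = 68; dropped labels = 2 × 68 = 136.
Actual frame index = 135484 − 136 = 135348.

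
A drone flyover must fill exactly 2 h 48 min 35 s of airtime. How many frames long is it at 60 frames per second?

2 h 48 min 35 s = 10115 s.
Frames = 10115 × 60 = 606900.

606900 frames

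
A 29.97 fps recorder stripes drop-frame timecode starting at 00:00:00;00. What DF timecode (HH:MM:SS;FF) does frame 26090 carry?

Each 10-minute DF block holds 10 × 60 × 30 − 9 × 2 = 17982 frames. 26090 ÷ 17982 → 1 full block, remainder 8108.
Within the partial block the first minute is 1800 frames and each further minute 1798, so 4 further minute boundaries passed. Total skipped labels = 18 × 1 + 2 × 4 = 26.
Non-drop label index = 26090 + 26 = 26116; at 30 labels/s that is 00:14:30:16, i.e. DF 00:14:30;16.

00:14:30;16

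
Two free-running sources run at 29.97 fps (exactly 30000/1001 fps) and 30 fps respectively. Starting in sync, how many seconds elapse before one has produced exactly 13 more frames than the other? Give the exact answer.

The gap grows by |30 − 30000/1001| = 30/1001 frames per second.
Time for a 13-frame gap: 13 ÷ (30/1001) = 13013/30 s.

13013/30 seconds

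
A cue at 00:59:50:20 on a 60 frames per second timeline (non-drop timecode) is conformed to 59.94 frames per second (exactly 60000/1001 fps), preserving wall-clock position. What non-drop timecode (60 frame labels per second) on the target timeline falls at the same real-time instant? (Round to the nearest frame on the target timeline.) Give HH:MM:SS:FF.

Source frame index: (0×3600 + 59×60 + 50) × 60 + 20 = 215420.
Real time: 215420 / (60) = 10771/3 s.
Target frame: (10771/3) × (60000/1001) = 215420000/1001 ≈ 215204.795 → 215205.
At 60 labels/s: frame 215205 → 00:59:46:45.

00:59:46:45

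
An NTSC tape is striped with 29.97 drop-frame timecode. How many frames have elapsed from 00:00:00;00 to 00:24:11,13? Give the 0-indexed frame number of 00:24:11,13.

Complete 10-minute blocks: 2, each 17982 frames → 35964.
Remaining 4 whole minutes in the current block: 1800 + 3 × 1798 = 7194 frames.
Within the current minute: 11 × 30 + 13 − 2 = 341 (labels ;00/;01 skipped at this minute). Total = 35964 + 7194 + 341 = 43499.

43499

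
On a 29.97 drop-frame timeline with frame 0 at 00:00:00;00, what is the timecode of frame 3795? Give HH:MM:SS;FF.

00:02:06;19

Each 10-minute DF block holds 10 × 60 × 30 − 9 × 2 = 17982 frames. 3795 ÷ 17982 → 0 full blocks, remainder 3795.
Within the partial block the first minute is 1800 frames and each further minute 1798, so 2 further minute boundaries passed. Total skipped labels = 18 × 0 + 2 × 2 = 4.
Non-drop label index = 3795 + 4 = 3799; at 30 labels/s that is 00:02:06:19, i.e. DF 00:02:06;19.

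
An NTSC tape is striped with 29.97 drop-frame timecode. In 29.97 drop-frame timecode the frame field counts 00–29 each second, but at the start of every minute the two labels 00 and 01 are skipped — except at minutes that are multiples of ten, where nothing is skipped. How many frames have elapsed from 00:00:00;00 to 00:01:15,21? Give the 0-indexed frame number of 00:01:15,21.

As if non-drop at 30 labels/s: (0 × 3600 + 1 × 60 + 15) × 30 + 21 = 2271.
Minute boundaries passed: 1; those not divisible by 10: 1 − 0 = 1; dropped labels = 2 × 1 = 2.
Actual frame index = 2271 − 2 = 2269.

2269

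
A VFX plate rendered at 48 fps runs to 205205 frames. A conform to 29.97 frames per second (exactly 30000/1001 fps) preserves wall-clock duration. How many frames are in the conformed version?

128125 frames

Target frames = source frames × (target rate / source rate) = 205205 × (30000/1001)/(48) = 205205 × 625/1001 = 128125.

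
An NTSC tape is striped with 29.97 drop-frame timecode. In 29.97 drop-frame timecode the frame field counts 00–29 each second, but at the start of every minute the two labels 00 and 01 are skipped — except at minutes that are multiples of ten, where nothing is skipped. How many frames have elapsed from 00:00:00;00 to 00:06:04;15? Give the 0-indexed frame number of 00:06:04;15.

10923

As if non-drop at 30 labels/s: (0 × 3600 + 6 × 60 + 4) × 30 + 15 = 10935.
Minute boundaries passed: 6; those not divisible by 10: 6 − 0 = 6; dropped labels = 2 × 6 = 12.
Actual frame index = 10935 − 12 = 10923.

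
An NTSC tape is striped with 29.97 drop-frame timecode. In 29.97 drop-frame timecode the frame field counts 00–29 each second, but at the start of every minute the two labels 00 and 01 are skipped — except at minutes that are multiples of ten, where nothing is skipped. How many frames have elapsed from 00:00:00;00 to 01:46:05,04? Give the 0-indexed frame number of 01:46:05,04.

Complete 10-minute blocks: 10, each 17982 frames → 179820.
Remaining 6 whole minutes in the current block: 1800 + 5 × 1798 = 10790 frames.
Within the current minute: 5 × 30 + 4 − 2 = 152 (labels ;00/;01 skipped at this minute). Total = 179820 + 10790 + 152 = 190762.

190762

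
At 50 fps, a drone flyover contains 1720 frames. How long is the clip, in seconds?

34.4 seconds

Running time = 1720 / (50) = 34.4 s.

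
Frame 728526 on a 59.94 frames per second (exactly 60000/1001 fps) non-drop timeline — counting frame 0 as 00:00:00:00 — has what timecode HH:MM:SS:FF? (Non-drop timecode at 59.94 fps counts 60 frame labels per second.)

03:22:22:06

728526 ÷ 60 = 12142 full seconds, remainder 6 frames.
12142 s = 3 h 22 min 22 s.
Timecode: 03:22:22:06.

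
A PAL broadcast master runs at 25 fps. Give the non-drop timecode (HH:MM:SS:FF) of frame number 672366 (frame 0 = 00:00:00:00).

672366 ÷ 25 = 26894 full seconds, remainder 16 frames.
26894 s = 7 h 28 min 14 s.
Timecode: 07:28:14:16.

07:28:14:16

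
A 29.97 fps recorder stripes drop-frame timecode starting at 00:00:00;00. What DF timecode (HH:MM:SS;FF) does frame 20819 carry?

00:11:34;19

Each 10-minute DF block holds 10 × 60 × 30 − 9 × 2 = 17982 frames. 20819 ÷ 17982 → 1 full block, remainder 2837.
Within the partial block the first minute is 1800 frames and each further minute 1798, so 1 further minute boundary passed. Total skipped labels = 18 × 1 + 2 × 1 = 20.
Non-drop label index = 20819 + 20 = 20839; at 30 labels/s that is 00:11:34:19, i.e. DF 00:11:34;19.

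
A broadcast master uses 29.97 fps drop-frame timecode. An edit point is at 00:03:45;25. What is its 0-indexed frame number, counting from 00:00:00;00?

6769

As if non-drop at 30 labels/s: (0 × 3600 + 3 × 60 + 45) × 30 + 25 = 6775.
Minute boundaries passed: 3; those not divisible by 10: 3 − 0 = 3; dropped labels = 2 × 3 = 6.
Actual frame index = 6775 − 6 = 6769.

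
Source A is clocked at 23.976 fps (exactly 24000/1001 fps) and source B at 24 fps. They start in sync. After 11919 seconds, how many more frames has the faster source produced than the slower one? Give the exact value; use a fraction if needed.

A emits 24000/1001 × 11919 = 286056000/1001 frames; B emits 24 × 11919 = 286056.
Difference = 286056/1001 frames (≈ 285.7702); B is ahead of A.

286056/1001 frames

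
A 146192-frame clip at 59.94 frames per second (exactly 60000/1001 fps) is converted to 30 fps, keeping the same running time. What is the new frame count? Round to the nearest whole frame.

Frames at target rate = 146192 × (30) / (60000/1001) = 9146137/125 ≈ 73169.096.
Nearest whole frame: 73169.

73169 frames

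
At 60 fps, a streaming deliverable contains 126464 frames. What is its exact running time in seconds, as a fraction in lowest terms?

Running time = 126464 ÷ (60) = 126464 × 1/60 = 31616/15 s.

31616/15 seconds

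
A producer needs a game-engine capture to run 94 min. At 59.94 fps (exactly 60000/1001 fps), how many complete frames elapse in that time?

338061 frames

94 min = 5640 s.
Frames = 5640 × 60000/1001 = 338400000/1001 ≈ 338061.9381.
Complete frames: 338061.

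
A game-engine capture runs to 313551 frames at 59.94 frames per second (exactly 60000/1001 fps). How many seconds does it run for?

5231.07585 seconds

Running time = 313551 / (60000/1001) = 5231.07585 s.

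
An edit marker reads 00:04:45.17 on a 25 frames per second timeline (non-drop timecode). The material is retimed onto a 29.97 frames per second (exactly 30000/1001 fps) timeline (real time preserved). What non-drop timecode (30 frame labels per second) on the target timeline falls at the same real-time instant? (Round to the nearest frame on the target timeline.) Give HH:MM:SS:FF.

Source frame index: (0×3600 + 4×60 + 45) × 25 + 17 = 7142.
Real time: 7142 / (25) = 7142/25 s.
Target frame: (7142/25) × (30000/1001) = 8570400/1001 ≈ 8561.838 → 8562.
At 30 labels/s: frame 8562 → 00:04:45:12.

00:04:45:12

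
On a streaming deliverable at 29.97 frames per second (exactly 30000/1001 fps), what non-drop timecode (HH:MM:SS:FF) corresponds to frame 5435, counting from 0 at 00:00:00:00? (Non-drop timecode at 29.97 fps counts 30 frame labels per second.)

00:03:01:05

5435 ÷ 30 = 181 full seconds, remainder 5 frames.
181 s = 0 h 3 min 1 s.
Timecode: 00:03:01:05.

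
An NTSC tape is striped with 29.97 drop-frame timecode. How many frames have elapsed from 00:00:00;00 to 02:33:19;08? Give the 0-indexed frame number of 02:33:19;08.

275702

As if non-drop at 30 labels/s: (2 × 3600 + 33 × 60 + 19) × 30 + 8 = 275978.
Minute boundaries passed: 153; those not divisible by 10: 153 − 15 = 138; dropped labels = 2 × 138 = 276.
Actual frame index = 275978 − 276 = 275702.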